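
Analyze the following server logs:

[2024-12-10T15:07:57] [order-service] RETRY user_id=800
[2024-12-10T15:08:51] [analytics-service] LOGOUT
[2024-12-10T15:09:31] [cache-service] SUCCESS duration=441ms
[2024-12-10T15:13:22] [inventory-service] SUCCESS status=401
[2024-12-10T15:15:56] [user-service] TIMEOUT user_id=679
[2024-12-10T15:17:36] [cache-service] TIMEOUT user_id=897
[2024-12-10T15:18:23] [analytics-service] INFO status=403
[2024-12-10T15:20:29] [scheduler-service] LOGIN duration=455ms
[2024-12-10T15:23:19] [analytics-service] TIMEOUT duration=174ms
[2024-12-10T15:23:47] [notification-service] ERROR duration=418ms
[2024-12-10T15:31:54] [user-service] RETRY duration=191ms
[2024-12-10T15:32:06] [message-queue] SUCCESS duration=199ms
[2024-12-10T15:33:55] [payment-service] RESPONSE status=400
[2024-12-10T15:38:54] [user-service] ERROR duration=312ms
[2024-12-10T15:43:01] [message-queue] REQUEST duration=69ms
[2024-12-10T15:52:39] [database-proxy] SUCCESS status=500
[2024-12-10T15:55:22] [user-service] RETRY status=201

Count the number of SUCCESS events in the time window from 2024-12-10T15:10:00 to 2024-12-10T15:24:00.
1

To count events in the time window:

1. Window boundaries: 2024-12-10T15:10:00 to 2024-12-10T15:24:00
2. Filter for SUCCESS events within this window
3. Count matching events: 1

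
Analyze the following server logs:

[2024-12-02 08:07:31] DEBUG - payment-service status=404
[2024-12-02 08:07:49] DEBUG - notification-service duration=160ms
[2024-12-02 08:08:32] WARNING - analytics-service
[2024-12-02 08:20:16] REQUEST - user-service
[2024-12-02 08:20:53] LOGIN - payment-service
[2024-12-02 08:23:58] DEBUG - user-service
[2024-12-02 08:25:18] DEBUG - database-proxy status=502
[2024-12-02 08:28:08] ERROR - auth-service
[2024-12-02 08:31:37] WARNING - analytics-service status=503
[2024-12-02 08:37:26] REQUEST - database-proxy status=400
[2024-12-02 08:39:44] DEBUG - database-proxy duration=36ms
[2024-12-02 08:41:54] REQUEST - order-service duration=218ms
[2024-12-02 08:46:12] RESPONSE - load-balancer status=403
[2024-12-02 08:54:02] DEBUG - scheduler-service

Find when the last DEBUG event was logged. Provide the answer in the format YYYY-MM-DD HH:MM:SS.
2024-12-02 08:54:02

To find the last event:

1. Filter for all DEBUG events
2. Sort by timestamp
3. Select the last one
4. Timestamp: 2024-12-02 08:54:02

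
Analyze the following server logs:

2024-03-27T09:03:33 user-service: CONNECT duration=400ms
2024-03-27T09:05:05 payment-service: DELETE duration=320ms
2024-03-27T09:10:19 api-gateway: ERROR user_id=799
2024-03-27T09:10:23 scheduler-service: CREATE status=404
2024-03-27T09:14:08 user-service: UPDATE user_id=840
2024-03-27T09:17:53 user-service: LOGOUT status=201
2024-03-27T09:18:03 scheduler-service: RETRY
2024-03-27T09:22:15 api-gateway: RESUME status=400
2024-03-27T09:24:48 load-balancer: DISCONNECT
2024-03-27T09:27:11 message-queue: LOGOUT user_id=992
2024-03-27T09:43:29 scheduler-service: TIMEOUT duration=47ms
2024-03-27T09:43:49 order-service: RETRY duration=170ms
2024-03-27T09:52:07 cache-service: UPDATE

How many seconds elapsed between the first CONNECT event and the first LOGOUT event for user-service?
860

To find the time between events:

1. Locate the first CONNECT event for user-service: 2024-03-27T09:03:33
2. Locate the first LOGOUT event for user-service: 2024-03-27T09:17:53
3. Calculate the difference: 2024-03-27T09:17:53 - 2024-03-27T09:03:33 = 860 seconds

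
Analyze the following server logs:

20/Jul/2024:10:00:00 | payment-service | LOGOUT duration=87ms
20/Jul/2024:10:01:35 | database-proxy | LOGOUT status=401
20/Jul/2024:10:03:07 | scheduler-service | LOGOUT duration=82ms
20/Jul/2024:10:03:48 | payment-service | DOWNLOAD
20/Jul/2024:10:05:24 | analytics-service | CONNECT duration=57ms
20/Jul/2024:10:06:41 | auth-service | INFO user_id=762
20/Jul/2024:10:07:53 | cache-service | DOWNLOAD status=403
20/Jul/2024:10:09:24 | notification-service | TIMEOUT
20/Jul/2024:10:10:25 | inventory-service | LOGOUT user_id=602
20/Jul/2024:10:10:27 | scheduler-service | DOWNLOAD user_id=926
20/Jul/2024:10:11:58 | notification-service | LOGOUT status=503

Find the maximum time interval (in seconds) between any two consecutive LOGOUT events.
438

To find the longest gap:

1. Extract all LOGOUT events in chronological order
2. Calculate time differences between consecutive events
3. Find the maximum difference
4. Longest gap: 438 seconds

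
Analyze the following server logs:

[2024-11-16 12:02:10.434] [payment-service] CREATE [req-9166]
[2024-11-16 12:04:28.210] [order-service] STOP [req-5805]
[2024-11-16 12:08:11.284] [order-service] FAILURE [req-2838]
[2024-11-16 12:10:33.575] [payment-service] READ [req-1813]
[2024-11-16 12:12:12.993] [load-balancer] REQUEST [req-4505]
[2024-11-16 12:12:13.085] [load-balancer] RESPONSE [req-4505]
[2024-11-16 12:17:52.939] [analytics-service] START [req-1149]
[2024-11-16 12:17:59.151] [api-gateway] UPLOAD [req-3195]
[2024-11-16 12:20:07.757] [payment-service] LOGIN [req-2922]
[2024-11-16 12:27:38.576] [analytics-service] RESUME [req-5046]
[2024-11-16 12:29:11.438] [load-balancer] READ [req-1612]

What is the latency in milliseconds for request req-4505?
92

To calculate latency:

1. Find REQUEST with id req-4505: 2024-11-16 12:12:12.993
2. Find RESPONSE with id req-4505: 2024-11-16 12:12:13.085
3. Latency: 2024-11-16 12:12:13.085 - 2024-11-16 12:12:12.993 = 92ms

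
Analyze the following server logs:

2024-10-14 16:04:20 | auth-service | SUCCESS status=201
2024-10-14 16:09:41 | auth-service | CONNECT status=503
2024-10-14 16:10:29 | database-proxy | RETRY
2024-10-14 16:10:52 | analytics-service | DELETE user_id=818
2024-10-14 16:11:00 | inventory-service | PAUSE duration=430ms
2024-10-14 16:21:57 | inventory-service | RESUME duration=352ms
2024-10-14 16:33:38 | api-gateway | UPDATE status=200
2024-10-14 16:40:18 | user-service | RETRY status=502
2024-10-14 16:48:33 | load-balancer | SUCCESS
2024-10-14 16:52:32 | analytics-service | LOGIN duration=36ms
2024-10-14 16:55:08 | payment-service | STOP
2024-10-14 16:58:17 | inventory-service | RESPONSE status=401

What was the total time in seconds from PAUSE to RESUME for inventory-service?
657

To calculate state duration:

1. Find PAUSE event for inventory-service: 2024-10-14 16:11:00
2. Find RESUME event for inventory-service: 2024-10-14 16:21:57
3. Calculate duration: 2024-10-14 16:21:57 - 2024-10-14 16:11:00 = 657 seconds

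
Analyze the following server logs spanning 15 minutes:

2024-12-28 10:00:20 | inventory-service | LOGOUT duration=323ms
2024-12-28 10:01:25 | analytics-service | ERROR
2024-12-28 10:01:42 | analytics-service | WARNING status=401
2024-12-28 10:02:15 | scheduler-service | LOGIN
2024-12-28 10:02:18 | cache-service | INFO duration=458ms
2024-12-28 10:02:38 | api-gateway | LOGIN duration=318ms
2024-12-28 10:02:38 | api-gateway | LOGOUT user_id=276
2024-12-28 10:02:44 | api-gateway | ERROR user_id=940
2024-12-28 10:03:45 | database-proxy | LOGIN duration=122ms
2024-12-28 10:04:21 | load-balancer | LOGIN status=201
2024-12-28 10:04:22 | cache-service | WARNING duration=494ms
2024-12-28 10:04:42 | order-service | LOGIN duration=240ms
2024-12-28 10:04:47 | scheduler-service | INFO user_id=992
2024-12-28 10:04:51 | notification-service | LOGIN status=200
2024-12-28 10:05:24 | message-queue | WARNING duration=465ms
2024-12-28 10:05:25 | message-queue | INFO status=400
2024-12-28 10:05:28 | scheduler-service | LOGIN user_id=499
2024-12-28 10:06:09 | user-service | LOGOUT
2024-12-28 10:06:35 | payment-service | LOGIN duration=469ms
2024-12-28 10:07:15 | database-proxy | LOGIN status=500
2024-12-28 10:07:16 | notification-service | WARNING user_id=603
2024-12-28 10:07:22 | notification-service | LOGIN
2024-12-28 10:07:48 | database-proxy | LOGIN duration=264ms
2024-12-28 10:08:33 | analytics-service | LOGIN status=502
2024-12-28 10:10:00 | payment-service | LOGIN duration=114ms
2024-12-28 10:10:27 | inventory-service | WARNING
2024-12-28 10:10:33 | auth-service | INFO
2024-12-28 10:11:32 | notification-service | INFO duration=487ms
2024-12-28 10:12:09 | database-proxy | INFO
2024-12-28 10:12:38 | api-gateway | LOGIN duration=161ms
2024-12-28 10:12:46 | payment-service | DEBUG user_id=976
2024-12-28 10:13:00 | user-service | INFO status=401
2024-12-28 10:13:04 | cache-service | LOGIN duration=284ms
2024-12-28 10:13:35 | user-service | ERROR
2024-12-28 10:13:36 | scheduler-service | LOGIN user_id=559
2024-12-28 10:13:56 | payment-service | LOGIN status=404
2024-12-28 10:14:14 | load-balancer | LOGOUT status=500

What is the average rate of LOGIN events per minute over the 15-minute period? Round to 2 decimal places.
1.13

To calculate the rate:

1. Count total LOGIN events: 17
2. Total time period: 15 minutes
3. Rate = 17 / 15 = 1.13 events per minute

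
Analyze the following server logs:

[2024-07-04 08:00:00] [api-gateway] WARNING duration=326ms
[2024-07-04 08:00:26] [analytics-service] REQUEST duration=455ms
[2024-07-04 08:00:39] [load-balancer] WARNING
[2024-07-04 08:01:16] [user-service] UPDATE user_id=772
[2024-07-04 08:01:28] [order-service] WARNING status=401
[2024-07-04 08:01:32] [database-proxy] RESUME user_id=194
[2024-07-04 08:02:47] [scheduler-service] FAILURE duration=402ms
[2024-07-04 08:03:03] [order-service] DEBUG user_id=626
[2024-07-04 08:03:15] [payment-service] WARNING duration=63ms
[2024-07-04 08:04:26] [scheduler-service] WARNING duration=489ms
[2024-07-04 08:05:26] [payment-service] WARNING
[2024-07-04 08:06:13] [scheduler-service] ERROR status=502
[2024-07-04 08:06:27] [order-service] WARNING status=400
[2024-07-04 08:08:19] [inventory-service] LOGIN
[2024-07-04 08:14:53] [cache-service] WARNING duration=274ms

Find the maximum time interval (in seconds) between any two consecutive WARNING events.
506

To find the longest gap:

1. Extract all WARNING events in chronological order
2. Calculate time differences between consecutive events
3. Find the maximum difference
4. Longest gap: 506 seconds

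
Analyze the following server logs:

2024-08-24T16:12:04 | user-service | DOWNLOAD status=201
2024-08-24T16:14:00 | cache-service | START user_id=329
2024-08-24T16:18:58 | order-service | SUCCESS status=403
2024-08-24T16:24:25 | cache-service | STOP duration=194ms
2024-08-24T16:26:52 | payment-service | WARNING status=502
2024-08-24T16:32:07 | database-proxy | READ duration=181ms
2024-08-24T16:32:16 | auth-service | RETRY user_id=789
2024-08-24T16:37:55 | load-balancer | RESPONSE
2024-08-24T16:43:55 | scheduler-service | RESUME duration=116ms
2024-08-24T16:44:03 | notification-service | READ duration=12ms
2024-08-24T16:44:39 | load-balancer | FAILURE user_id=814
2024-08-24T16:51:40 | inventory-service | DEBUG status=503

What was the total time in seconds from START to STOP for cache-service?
625

To calculate state duration:

1. Find START event for cache-service: 2024-08-24T16:14:00
2. Find STOP event for cache-service: 2024-08-24T16:24:25
3. Calculate duration: 2024-08-24T16:24:25 - 2024-08-24T16:14:00 = 625 seconds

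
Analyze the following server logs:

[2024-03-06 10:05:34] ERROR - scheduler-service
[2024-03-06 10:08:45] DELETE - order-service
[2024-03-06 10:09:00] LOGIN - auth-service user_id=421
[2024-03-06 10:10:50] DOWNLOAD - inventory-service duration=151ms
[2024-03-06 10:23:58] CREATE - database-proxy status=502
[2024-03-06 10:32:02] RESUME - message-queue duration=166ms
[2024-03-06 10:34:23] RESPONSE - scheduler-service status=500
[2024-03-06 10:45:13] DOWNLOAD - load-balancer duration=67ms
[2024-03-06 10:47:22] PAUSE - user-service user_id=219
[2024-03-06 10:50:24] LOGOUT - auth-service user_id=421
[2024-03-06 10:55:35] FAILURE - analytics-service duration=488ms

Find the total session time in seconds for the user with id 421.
2484

To calculate session duration:

1. Find LOGIN event for user_id=421: 2024-03-06 10:09:00
2. Find LOGOUT event for user_id=421: 2024-03-06 10:50:24
3. Session duration: 2024-03-06 10:50:24 - 2024-03-06 10:09:00 = 2484 seconds (41 minutes)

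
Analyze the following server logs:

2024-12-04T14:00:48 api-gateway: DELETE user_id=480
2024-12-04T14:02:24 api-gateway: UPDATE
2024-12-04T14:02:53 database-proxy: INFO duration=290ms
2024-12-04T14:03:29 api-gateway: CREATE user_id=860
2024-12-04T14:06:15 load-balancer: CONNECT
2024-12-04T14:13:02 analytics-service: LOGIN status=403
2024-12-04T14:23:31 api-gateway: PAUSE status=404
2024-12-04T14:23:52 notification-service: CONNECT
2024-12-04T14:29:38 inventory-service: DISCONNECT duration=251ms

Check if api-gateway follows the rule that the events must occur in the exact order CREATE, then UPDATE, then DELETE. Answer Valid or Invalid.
Invalid

To validate ordering:

1. Required order: CREATE → UPDATE → DELETE
2. Rule: the events must occur in the exact order CREATE, then UPDATE, then DELETE
3. Check actual order of events for api-gateway
4. Result: Invalid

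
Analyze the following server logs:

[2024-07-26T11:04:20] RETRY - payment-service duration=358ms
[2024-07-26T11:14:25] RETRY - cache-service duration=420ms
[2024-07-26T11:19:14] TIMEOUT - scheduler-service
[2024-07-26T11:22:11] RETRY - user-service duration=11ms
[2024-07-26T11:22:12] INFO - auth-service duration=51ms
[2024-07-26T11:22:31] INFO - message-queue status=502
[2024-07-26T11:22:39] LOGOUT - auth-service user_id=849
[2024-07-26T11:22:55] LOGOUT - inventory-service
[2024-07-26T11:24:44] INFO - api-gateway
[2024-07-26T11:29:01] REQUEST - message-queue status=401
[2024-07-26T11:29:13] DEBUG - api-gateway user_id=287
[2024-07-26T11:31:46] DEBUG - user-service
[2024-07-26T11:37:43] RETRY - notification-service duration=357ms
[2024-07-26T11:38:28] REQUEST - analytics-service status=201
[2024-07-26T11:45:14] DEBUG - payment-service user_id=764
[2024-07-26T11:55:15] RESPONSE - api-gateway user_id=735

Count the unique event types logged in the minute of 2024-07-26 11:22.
3

To count unique event types:

1. Filter events in the minute starting at 2024-07-26 11:22
2. Extract event types from matching entries
3. Count unique types: 3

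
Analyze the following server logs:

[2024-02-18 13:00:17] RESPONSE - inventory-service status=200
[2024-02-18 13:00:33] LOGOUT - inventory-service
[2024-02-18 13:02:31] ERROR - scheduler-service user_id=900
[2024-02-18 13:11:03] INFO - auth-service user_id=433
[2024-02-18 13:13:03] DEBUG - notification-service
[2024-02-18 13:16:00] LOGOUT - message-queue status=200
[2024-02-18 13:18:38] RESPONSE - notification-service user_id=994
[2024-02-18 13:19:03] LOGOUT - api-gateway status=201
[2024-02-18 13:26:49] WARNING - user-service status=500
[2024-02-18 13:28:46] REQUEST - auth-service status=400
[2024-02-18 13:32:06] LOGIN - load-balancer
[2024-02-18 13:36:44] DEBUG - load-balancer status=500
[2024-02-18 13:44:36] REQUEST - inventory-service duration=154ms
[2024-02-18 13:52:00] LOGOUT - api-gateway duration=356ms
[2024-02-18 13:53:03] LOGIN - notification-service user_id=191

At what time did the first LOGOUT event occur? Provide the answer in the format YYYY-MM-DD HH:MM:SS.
2024-02-18 13:00:33

To find the first event:

1. Filter for all LOGOUT events
2. Sort by timestamp
3. Select the first one
4. Timestamp: 2024-02-18 13:00:33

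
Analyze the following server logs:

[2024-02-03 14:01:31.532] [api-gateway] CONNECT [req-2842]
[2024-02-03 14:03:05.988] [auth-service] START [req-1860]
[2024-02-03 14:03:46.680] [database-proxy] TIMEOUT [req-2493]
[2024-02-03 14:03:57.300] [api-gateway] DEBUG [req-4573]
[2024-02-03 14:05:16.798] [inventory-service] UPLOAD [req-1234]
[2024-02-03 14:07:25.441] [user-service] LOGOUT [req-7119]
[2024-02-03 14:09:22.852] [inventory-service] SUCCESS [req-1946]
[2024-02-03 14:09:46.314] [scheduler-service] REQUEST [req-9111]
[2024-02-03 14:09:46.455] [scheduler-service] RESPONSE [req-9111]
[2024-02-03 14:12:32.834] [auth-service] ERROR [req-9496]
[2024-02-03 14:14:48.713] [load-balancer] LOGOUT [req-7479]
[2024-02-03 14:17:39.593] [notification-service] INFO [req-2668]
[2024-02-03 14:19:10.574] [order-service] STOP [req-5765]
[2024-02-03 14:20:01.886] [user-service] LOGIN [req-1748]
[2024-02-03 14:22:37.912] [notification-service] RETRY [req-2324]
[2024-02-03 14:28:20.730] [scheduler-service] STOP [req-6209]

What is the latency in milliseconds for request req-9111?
141

To calculate latency:

1. Find REQUEST with id req-9111: 2024-02-03 14:09:46.314
2. Find RESPONSE with id req-9111: 2024-02-03 14:09:46.455
3. Latency: 2024-02-03 14:09:46.455 - 2024-02-03 14:09:46.314 = 141ms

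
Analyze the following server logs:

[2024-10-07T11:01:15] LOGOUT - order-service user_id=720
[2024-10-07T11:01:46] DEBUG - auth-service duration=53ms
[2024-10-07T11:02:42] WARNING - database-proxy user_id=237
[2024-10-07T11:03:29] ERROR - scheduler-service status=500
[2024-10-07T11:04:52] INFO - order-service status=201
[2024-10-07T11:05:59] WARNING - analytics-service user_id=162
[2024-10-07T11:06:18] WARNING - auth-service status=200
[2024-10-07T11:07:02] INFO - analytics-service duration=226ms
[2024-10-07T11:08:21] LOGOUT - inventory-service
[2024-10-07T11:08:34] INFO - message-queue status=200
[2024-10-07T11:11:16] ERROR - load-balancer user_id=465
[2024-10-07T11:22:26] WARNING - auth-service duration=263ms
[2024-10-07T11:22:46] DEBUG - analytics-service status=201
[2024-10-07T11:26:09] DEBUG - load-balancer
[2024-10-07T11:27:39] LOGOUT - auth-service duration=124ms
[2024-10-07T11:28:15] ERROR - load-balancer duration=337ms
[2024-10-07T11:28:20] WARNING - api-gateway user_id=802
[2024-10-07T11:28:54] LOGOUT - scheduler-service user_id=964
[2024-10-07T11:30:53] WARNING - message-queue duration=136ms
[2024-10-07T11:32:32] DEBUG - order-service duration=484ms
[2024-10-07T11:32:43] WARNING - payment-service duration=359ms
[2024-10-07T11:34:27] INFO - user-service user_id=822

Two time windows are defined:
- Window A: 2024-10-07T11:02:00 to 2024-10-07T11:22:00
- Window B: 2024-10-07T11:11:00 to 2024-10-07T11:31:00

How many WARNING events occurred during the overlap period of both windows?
0

To find overlap events:

1. Window A: 2024-10-07T11:02:00 to 2024-10-07T11:22:00
2. Window B: 2024-10-07T11:11:00 to 2024-10-07T11:31:00
3. Overlap period: 2024-10-07T11:11:00 to 2024-10-07T11:22:00
4. Count WARNING events in overlap: 0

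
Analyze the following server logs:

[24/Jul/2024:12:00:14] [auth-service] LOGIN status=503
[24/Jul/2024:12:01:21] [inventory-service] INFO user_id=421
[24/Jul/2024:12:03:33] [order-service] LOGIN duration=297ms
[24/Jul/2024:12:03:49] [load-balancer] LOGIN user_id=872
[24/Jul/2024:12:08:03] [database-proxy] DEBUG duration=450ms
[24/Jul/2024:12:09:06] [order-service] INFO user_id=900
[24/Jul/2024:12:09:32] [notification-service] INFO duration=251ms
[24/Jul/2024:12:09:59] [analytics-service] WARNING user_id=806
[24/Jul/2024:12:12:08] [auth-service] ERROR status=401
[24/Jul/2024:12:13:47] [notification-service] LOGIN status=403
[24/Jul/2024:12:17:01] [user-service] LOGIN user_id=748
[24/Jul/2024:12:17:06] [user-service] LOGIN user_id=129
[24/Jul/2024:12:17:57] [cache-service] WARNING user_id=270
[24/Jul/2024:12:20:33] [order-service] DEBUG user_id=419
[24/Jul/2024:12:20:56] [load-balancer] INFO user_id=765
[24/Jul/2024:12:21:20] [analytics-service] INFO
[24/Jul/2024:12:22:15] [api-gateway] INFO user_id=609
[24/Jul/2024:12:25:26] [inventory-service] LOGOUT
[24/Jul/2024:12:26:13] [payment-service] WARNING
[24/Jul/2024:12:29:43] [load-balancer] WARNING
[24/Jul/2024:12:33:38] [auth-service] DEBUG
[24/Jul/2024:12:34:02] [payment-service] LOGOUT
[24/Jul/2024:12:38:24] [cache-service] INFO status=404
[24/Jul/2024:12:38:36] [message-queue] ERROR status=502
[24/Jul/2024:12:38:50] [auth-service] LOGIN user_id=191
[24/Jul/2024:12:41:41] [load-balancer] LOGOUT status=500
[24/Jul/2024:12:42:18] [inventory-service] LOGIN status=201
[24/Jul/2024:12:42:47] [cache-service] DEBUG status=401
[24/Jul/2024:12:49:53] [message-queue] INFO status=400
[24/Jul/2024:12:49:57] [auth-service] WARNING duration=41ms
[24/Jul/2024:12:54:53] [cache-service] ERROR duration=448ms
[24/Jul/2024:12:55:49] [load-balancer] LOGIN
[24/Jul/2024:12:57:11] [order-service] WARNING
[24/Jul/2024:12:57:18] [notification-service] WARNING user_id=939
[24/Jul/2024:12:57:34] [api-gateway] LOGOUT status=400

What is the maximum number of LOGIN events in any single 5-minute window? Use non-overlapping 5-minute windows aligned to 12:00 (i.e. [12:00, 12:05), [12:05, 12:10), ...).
3

To find the burst window:

1. Divide the log period into non-overlapping 5-minute windows starting at 12:00
2. Count LOGIN events in each window
3. Find the window with maximum count
4. Maximum events in a window: 3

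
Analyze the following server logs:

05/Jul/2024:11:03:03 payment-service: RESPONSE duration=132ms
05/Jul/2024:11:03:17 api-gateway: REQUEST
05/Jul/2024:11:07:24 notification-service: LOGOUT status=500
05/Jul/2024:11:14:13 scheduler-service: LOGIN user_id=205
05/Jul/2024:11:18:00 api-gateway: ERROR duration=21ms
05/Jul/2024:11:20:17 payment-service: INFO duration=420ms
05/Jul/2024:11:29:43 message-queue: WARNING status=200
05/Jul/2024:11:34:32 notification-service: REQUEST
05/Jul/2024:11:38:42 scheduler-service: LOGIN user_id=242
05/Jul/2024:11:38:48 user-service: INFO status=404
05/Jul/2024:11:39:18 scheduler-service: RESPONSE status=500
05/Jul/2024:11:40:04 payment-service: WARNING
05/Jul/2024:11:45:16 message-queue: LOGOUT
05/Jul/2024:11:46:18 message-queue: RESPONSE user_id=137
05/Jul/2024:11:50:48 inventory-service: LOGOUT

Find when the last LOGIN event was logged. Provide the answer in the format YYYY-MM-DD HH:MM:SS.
2024-07-05 11:38:42

To find the last event:

1. Filter for all LOGIN events
2. Sort by timestamp
3. Select the last one
4. Timestamp: 2024-07-05 11:38:42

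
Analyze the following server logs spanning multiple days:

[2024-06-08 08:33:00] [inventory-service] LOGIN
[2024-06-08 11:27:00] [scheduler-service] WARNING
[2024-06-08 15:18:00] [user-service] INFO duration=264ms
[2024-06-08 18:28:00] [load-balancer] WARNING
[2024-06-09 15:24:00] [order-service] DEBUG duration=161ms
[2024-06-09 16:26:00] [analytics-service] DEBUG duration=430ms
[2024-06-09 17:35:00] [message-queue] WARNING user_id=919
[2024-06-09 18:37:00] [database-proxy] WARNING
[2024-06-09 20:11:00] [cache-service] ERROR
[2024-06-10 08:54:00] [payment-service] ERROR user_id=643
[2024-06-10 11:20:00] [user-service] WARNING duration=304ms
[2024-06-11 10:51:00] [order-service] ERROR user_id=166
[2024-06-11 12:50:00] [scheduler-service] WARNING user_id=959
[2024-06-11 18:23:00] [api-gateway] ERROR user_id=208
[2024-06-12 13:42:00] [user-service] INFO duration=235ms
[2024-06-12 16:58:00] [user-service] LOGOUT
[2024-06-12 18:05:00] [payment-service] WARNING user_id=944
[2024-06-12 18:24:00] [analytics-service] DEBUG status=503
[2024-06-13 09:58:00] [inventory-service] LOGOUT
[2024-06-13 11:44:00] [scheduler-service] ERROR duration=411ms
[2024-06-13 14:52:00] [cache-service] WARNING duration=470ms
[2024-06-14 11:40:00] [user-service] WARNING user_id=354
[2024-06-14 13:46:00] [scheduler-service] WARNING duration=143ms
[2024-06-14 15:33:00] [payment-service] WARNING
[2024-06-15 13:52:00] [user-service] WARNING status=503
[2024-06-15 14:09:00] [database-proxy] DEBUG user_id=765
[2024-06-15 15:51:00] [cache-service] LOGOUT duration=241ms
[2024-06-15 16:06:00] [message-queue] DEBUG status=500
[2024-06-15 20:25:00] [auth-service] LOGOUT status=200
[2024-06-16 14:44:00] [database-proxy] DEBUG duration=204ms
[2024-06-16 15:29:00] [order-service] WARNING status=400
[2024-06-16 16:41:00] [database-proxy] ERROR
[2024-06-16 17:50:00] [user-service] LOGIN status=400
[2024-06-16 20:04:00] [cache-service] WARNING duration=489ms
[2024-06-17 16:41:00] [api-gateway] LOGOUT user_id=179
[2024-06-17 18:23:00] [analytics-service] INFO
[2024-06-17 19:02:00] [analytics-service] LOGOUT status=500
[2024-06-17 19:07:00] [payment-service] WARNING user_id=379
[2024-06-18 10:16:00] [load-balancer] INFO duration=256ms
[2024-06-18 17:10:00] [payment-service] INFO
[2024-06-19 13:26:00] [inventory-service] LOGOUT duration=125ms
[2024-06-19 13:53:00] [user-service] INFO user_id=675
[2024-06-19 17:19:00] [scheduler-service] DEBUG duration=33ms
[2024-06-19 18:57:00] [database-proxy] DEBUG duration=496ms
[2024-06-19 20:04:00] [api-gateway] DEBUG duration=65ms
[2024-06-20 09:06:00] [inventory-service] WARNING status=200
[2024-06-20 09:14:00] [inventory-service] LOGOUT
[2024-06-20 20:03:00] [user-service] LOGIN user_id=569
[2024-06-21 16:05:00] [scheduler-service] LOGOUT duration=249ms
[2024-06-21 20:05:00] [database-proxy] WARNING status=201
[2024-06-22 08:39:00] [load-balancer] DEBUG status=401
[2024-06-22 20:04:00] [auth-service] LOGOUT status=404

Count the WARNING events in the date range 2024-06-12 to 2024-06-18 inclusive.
9

To filter by date range:

1. Date range: 2024-06-12 through 2024-06-18, both dates inclusive
2. Filter for WARNING events whose date falls in this range
3. Count matching events: 9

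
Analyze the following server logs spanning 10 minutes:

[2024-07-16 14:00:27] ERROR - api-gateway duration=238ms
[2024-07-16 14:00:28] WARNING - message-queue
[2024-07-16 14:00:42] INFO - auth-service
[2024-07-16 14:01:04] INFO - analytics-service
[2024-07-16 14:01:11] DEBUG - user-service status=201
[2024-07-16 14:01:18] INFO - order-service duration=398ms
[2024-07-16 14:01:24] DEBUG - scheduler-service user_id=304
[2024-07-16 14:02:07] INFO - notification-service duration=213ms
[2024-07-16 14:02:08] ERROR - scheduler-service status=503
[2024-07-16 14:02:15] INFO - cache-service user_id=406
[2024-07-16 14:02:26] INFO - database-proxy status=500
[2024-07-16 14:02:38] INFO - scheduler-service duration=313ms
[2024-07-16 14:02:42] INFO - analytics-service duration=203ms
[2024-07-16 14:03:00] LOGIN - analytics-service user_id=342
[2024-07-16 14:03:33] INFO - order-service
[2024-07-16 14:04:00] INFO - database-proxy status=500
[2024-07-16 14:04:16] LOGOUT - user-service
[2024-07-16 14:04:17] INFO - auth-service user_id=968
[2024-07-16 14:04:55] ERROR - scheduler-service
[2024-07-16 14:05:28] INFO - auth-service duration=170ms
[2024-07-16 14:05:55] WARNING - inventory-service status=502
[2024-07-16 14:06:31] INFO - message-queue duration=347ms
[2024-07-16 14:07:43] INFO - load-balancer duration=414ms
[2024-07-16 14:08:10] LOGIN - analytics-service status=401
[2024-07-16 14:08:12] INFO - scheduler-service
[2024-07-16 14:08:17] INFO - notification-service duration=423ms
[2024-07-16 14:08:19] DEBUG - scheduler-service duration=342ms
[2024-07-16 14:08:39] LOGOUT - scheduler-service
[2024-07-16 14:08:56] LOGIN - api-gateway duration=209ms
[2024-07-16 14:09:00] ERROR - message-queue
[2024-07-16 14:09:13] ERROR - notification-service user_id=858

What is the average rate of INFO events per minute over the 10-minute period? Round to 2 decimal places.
1.6

To calculate the rate:

1. Count total INFO events: 16
2. Total time period: 10 minutes
3. Rate = 16 / 10 = 1.6 events per minute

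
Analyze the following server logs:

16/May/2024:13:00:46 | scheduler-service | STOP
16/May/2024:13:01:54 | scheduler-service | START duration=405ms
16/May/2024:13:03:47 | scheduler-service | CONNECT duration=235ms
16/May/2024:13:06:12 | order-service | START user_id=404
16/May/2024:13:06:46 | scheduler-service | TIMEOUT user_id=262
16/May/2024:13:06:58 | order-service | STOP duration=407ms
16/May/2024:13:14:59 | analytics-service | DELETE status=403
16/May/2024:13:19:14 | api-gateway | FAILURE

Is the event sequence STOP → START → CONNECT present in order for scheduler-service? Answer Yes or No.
Yes

To verify sequence order:

1. Find all events in sequence STOP → START → CONNECT for scheduler-service
2. Extract their timestamps
3. Check if timestamps are in ascending order
4. Result: Yes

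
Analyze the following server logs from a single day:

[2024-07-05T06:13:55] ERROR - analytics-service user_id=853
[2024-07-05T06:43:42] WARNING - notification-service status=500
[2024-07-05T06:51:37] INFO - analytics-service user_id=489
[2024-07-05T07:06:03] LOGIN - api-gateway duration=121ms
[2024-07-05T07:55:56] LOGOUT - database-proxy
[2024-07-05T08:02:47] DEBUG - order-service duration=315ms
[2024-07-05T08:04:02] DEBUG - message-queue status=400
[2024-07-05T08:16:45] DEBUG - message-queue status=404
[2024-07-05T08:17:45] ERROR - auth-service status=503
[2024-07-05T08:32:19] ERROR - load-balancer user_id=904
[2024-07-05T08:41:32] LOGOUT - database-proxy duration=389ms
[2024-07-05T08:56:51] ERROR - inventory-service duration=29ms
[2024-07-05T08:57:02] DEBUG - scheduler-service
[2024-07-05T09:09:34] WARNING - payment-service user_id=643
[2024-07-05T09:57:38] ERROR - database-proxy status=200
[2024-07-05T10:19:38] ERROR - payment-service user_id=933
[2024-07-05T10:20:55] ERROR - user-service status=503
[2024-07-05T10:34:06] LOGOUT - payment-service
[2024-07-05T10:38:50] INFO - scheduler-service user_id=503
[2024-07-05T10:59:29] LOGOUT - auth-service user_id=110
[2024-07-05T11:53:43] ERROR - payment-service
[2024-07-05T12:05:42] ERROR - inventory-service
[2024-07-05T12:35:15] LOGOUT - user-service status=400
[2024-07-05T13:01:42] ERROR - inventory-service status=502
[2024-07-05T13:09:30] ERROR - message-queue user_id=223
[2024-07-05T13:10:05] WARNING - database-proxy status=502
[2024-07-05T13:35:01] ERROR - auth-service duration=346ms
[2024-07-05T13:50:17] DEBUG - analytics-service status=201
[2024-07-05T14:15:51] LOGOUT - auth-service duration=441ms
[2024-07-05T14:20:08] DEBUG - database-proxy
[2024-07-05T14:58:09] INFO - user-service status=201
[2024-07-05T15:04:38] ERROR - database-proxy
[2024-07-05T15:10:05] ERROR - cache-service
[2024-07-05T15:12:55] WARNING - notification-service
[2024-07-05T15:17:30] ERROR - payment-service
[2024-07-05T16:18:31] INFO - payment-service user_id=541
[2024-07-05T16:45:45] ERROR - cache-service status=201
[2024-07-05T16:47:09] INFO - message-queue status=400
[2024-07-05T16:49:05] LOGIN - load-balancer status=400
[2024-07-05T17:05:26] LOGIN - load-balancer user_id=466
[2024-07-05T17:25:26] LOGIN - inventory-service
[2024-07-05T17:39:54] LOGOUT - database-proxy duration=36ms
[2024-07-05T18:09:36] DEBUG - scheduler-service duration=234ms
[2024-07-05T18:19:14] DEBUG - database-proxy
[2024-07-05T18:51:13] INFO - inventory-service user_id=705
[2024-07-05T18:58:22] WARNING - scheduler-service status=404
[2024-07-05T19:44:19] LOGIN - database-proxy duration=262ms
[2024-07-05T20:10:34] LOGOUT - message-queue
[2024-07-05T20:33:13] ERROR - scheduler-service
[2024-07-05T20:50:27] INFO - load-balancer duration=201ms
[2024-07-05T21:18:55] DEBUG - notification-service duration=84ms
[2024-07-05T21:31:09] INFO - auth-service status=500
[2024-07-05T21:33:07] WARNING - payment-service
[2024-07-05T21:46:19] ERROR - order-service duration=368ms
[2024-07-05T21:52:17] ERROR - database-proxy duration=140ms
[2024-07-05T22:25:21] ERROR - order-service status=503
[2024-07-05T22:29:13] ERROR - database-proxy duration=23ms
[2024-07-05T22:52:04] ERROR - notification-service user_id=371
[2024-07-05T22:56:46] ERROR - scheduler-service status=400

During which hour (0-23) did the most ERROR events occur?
22

To find the peak hour:

1. Group all ERROR events by hour
2. Count events in each hour
3. Find hour with maximum count
4. Peak hour: 22 (with 4 events)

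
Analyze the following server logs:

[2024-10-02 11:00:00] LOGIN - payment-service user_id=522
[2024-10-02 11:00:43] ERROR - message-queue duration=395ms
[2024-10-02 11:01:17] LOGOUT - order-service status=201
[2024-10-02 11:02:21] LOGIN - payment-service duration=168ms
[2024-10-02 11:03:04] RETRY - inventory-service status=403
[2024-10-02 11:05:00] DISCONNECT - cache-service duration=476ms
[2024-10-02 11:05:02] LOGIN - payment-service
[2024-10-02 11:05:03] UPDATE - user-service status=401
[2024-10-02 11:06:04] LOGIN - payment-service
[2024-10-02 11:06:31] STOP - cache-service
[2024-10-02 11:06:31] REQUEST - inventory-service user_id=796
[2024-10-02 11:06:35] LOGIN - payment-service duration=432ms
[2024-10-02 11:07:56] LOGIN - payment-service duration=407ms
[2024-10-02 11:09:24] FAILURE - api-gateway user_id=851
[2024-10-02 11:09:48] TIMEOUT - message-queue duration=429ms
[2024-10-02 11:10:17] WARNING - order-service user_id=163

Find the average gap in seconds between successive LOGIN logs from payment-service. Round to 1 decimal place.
95.2

To calculate average interval:

1. Find all LOGIN events for payment-service in order
2. Calculate time gaps between consecutive events
3. Compute mean of gaps: 476 / 5 = 95.2 seconds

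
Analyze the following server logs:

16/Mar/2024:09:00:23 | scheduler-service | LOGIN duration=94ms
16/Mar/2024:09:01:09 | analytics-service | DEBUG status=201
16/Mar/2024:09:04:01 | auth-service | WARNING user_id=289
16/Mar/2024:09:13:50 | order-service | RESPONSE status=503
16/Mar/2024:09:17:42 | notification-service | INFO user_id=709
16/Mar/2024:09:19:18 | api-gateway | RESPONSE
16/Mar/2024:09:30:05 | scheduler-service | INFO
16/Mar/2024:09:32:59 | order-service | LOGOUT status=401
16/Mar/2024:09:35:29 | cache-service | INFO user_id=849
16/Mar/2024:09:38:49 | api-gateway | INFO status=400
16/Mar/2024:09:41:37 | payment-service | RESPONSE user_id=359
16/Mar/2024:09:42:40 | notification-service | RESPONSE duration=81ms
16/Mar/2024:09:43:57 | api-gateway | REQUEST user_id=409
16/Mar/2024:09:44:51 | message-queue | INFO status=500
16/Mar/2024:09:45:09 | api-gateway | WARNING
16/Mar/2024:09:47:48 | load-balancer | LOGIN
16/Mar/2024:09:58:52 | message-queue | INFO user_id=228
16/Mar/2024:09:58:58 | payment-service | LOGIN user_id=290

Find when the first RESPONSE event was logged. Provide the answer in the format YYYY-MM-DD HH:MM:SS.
2024-03-16 09:13:50

To find the first event:

1. Filter for all RESPONSE events
2. Sort by timestamp
3. Select the first one
4. Timestamp: 2024-03-16 09:13:50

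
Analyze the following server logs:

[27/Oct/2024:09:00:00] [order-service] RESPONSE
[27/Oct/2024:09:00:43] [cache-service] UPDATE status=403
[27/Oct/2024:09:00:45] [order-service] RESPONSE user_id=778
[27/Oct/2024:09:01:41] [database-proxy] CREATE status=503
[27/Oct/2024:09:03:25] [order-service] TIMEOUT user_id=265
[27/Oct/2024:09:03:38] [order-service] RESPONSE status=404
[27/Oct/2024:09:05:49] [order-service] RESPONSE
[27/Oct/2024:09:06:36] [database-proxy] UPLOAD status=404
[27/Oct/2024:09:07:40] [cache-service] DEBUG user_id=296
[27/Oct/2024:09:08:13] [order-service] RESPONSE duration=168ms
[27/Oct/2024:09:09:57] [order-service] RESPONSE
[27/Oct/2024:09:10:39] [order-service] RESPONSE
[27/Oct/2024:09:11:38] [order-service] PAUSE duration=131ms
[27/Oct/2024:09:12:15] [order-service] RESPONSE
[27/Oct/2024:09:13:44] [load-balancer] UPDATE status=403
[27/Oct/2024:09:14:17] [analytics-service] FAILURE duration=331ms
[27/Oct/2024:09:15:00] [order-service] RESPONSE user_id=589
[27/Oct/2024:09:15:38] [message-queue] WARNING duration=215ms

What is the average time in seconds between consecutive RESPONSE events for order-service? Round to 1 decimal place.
112.5

To calculate average interval:

1. Find all RESPONSE events for order-service in order
2. Calculate time gaps between consecutive events
3. Compute mean of gaps: 900 / 8 = 112.5 seconds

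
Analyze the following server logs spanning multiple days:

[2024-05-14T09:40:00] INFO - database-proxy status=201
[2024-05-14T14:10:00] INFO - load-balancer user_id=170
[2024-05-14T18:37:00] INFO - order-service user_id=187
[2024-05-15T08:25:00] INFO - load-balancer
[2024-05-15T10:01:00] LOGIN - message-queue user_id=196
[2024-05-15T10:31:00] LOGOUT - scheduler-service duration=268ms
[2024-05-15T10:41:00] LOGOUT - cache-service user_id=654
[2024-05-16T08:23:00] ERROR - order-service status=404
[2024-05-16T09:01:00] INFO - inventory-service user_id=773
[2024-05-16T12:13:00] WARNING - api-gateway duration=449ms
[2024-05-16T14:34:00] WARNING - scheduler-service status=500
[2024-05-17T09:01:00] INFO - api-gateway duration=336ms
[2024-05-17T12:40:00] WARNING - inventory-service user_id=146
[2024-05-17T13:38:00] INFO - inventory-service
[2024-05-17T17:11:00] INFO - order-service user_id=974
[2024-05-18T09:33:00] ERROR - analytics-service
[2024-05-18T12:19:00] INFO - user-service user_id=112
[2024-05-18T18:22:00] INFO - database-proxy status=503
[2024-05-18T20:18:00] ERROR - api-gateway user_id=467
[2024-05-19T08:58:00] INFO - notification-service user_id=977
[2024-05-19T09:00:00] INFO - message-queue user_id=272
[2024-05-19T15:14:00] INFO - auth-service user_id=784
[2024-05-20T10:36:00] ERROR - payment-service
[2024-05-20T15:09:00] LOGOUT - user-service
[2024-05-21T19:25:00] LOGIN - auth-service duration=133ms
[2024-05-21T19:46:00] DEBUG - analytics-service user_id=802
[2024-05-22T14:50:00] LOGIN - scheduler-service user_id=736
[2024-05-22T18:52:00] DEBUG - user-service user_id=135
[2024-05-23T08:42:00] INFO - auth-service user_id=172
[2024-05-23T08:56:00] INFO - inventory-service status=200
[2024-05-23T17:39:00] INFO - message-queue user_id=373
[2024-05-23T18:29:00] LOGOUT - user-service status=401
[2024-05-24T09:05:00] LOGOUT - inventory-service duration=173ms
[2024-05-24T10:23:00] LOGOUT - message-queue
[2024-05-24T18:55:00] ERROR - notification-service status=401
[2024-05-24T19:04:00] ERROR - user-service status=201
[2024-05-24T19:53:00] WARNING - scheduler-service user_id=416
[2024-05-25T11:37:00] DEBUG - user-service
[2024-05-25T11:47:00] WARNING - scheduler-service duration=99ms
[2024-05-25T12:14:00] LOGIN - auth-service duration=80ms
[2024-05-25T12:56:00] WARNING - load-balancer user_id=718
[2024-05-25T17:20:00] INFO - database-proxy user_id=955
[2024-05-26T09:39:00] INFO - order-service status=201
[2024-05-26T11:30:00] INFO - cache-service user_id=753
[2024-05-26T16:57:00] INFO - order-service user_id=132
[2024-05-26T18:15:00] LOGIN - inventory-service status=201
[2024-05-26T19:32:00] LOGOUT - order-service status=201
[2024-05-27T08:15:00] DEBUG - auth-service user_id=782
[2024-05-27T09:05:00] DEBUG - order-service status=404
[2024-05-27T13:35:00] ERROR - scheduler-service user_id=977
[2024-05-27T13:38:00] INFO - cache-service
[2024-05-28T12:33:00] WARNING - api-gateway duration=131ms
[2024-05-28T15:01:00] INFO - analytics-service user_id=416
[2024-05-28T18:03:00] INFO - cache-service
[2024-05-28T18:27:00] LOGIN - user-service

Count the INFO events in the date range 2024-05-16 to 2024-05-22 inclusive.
9

To filter by date range:

1. Date range: 2024-05-16 through 2024-05-22, both dates inclusive
2. Filter for INFO events whose date falls in this range
3. Count matching events: 9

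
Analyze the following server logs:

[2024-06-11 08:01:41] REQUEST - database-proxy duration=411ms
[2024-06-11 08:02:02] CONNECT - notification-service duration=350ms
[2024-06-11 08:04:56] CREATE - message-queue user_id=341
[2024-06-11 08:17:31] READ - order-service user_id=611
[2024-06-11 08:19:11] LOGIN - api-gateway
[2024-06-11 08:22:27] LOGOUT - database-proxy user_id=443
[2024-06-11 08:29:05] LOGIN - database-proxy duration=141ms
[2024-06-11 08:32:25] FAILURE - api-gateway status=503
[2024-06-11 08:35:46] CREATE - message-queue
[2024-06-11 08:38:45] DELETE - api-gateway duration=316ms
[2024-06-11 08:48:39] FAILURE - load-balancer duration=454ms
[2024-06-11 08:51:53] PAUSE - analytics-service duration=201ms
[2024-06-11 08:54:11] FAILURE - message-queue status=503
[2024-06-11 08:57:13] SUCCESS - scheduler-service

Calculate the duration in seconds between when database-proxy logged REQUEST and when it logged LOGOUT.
1246

To find the time between events:

1. Locate the first REQUEST event for database-proxy: 2024-06-11 08:01:41
2. Locate the first LOGOUT event for database-proxy: 2024-06-11 08:22:27
3. Calculate the difference: 2024-06-11 08:22:27 - 2024-06-11 08:01:41 = 1246 seconds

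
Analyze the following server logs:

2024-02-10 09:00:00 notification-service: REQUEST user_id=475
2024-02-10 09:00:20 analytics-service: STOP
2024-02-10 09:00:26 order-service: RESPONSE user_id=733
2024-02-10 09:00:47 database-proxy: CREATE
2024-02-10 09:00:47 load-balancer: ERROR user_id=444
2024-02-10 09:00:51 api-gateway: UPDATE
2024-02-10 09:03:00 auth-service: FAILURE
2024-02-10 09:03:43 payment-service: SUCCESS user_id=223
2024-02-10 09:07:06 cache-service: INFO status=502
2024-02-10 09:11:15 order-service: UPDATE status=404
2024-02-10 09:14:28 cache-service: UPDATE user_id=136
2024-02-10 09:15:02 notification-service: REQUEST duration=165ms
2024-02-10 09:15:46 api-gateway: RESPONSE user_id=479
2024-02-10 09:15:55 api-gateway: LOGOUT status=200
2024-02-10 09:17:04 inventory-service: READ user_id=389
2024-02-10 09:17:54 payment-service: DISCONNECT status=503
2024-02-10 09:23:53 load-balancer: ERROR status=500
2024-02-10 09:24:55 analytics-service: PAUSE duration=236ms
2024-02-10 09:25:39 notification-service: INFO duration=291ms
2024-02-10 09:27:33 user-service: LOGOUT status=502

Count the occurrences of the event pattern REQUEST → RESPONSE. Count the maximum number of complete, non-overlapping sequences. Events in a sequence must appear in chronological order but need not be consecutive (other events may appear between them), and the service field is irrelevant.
2

To count sequences:

1. Look for pattern: REQUEST → RESPONSE
2. Greedily scan the log in chronological order, matching each sequence element in turn (ignoring service)
3. Each time the full pattern completes, increment the count and restart matching from the next event
4. Complete non-overlapping sequences found: 2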